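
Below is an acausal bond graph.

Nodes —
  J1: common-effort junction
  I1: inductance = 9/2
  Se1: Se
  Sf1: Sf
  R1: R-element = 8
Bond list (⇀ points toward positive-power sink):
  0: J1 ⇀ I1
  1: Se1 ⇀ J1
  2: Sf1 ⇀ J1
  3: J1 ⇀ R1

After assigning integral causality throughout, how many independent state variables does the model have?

b1 |J1  (Se1: effort source, stroke at far end)
b2 |Sf1  (Sf1 (Sf) sets flow on bond)
b0 |I1  (J1: bond 1 brought effort, rest push out)
b3 |R1  (J1 effort already set via bond 1)

1  (I1 all integral)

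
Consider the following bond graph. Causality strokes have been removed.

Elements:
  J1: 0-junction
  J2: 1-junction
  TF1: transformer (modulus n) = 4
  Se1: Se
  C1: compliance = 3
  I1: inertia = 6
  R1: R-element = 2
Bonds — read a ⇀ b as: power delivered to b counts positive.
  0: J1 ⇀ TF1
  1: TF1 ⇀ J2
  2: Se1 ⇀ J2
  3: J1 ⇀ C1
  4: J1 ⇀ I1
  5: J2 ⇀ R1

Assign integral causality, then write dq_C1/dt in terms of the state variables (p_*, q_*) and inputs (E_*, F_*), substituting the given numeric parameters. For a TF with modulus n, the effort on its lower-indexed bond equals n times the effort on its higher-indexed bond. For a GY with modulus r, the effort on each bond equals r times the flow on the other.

dq_C1/dt = -E_Se1/8 - p_I1/6 - q_C1/96

bond 2 →J2  (Se1: effort source, stroke at far end)
bond 3 →J1  (prefer integral on C1)
bond 0 →TF1  (common-e at J1 fixed by 3)
bond 4 →I1  (0-jn J1 has e-setter on 3)
bond 1 →J2  (through TF1, causality passes straight; one stroke at TF1)
bond 5 →R1  (only one flow-in slot at J2)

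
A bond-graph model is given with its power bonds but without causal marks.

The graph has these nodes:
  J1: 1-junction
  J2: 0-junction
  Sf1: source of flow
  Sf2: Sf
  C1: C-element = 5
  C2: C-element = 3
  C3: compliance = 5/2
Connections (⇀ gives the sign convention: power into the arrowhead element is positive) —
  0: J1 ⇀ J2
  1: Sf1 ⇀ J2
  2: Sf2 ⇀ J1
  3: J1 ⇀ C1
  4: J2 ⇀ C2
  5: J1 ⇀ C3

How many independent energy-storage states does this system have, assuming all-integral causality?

3  (C1, C2, C3 all integral)

b1 stroke→Sf1  (Sf1 (Sf) sets flow on bond)
b2 stroke→Sf2  (source Sf2 imposes f)
b0 stroke→J1  (J1: bond 2 brought flow, rest push out)
b3 stroke→J1  (J1: bond 2 brought flow, rest push out)
b5 stroke→J1  (J1 flow already set via bond 2)
b4 stroke→J2  (closing 0-jn rule on J2)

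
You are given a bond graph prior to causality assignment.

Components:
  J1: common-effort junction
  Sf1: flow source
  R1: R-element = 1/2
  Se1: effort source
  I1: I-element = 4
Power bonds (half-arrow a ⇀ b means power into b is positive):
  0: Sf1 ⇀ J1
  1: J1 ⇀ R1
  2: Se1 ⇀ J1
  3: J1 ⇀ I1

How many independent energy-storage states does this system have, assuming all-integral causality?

b0 stroke→Sf1  (Sf1: flow source, stroke at near end)
b2 stroke→J1  (Se1 (Se) sets effort on bond)
b1 stroke→R1  (common-e at J1 fixed by 2)
b3 stroke→I1  (J1 effort already set via bond 2)

1  (I1 all integral)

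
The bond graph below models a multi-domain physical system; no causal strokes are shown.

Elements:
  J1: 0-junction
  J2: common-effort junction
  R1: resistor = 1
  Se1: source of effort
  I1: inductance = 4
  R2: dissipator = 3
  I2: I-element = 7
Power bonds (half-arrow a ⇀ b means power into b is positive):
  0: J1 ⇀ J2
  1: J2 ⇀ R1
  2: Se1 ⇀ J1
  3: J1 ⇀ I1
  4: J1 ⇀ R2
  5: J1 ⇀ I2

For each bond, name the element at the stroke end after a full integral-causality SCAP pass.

#2 stroke at J1  (Se1 fixes effort; stroke away)
#0 stroke at J2  (J1: bond 2 brought effort, rest push out)
#3 stroke at I1  (J1: bond 2 brought effort, rest push out)
#4 stroke at R2  (J1: bond 2 brought effort, rest push out)
#5 stroke at I2  (J1: bond 2 brought effort, rest push out)
#1 stroke at R1  (J2 effort already set via bond 0)

β0 stroke→J2
β1 stroke→R1
β2 stroke→J1
β3 stroke→I1
β4 stroke→R2
β5 stroke→I2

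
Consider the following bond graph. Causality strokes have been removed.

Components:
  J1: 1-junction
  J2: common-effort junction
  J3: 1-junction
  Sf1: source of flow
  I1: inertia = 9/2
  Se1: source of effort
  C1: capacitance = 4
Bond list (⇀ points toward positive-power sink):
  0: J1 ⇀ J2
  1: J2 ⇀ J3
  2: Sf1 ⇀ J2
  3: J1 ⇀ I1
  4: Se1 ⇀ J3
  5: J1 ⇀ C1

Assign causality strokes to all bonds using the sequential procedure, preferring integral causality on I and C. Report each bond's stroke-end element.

b2 stroke→Sf1  (Sf1: flow source, stroke at near end)
b4 stroke→J3  (Se1: effort source, stroke at far end)
b1 stroke→J2  (J3: last free bond brings flow in)
b0 stroke→J1  (J2: bond 1 brought effort, rest push out)
b3 stroke→I1  (prefer integral on I1)
b5 stroke→J1  (J1 flow already set via bond 3)

b0 stroke at J1
b1 stroke at J2
b2 stroke at Sf1
b3 stroke at I1
b4 stroke at J3
b5 stroke at J1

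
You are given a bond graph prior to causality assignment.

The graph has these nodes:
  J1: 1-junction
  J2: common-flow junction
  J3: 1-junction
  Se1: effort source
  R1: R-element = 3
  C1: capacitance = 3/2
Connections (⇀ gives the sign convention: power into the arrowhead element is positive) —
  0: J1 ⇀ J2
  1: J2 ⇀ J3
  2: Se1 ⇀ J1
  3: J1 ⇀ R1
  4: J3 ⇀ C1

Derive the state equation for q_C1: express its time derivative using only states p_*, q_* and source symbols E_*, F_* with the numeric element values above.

b2 stroke at J1  (Se1 (Se) sets effort on bond)
b4 stroke at J3  (C1 outputs effort q/C1)
b1 stroke at J2  (only one flow-in slot at J3)
b0 stroke at J1  (closing 1-jn rule on J2)
b3 stroke at R1  (only one flow-in slot at J1)

dq_C1/dt = E_Se1/3 - 2*q_C1/9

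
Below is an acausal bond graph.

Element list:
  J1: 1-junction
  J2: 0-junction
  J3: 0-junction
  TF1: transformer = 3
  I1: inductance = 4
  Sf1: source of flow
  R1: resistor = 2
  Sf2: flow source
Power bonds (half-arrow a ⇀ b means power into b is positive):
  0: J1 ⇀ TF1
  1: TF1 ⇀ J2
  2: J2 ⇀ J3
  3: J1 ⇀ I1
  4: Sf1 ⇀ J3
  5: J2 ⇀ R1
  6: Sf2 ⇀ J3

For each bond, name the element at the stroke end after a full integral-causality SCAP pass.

#0 →J1
#1 →TF1
#2 →J3
#3 →I1
#4 →Sf1
#5 →J2
#6 →Sf2

bond 4 |Sf1  (Sf1: flow source, stroke at near end)
bond 6 |Sf2  (Sf2 fixes flow; stroke at Sf2)
bond 2 |J3  (J3: last free bond brings effort in)
bond 3 |I1  (I1 outputs flow p/I1)
bond 0 |J1  (J1: bond 3 brought flow, rest push out)
bond 1 |TF1  (through TF1, causality passes straight; one stroke at TF1)
bond 5 |J2  (closing 0-jn rule on J2)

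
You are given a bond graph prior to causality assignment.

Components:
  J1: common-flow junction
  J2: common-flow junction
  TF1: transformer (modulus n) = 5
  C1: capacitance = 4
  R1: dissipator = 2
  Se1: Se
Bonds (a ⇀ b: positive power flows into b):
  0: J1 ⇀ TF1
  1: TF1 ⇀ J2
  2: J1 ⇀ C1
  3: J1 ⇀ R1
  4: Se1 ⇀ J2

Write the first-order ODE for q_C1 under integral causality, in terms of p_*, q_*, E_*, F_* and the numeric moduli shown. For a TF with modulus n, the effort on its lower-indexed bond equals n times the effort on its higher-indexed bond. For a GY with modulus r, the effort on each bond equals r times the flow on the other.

dq_C1/dt = 5*E_Se1/2 - q_C1/8

#4 stroke at J2  (Se1 (Se) sets effort on bond)
#1 stroke at TF1  (only one flow-in slot at J2)
#0 stroke at J1  (TF1 one-in-one-out from 1)
#2 stroke at J1  (C1: C, integral causality)
#3 stroke at R1  (J1: last free bond brings flow in)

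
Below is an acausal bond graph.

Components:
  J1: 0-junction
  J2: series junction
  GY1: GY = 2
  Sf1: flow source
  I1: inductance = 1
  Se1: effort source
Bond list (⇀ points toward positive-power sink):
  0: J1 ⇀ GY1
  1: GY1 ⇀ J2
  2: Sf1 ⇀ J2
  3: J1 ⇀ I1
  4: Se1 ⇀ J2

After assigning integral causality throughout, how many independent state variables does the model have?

1  (I1 all integral)

bond 2 stroke at Sf1  (source Sf1 imposes f)
bond 4 stroke at J2  (Se1 fixes effort; stroke away)
bond 1 stroke at J2  (J2: bond 2 brought flow, rest push out)
bond 0 stroke at J1  (GY1: gyrator matches bond 1)
bond 3 stroke at I1  (0-jn J1 has e-setter on 0)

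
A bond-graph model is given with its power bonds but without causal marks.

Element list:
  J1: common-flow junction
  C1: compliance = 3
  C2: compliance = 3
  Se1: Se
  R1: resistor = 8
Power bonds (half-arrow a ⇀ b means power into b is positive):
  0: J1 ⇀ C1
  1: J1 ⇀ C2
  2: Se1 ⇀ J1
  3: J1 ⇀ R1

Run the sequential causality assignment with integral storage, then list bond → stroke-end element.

#0 stroke at J1
#1 stroke at J1
#2 stroke at J1
#3 stroke at R1

β2 stroke at J1  (Se1 fixes effort; stroke away)
β0 stroke at J1  (C1 outputs effort q/C1)
β1 stroke at J1  (prefer integral on C2)
β3 stroke at R1  (closing 1-jn rule on J1)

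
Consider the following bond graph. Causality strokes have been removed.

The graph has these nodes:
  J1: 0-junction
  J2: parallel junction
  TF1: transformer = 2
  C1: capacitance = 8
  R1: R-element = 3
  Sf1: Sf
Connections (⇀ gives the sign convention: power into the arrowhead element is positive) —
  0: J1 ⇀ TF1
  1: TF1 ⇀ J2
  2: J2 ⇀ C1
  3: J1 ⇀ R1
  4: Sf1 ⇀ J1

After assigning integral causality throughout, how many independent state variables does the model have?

β4 |Sf1  (Sf1 (Sf) sets flow on bond)
β2 |J2  (C1 integral (e out))
β1 |TF1  (J2: bond 2 brought effort, rest push out)
β0 |J1  (TF1 one-in-one-out from 1)
β3 |R1  (common-e at J1 fixed by 0)

1  (C1 all integral)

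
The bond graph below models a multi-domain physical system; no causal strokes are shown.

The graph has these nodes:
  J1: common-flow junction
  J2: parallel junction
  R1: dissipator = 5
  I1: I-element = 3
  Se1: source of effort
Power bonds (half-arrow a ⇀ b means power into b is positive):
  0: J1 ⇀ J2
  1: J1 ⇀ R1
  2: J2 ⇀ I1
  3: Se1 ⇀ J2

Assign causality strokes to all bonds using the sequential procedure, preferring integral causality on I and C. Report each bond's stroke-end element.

β0 |J1
β1 |R1
β2 |I1
β3 |J2

β3 →J2  (Se1 (Se) sets effort on bond)
β0 →J1  (0-jn J2 has e-setter on 3)
β2 →I1  (J2 effort already set via bond 3)
β1 →R1  (J1: last free bond brings flow in)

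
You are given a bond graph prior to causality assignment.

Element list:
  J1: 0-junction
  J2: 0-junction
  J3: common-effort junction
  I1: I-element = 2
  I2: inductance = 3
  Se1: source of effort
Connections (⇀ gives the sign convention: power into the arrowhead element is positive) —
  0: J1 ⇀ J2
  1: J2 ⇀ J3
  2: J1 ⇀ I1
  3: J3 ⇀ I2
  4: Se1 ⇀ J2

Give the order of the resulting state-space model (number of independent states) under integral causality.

2  (I1, I2 all integral)

b4 →J2  (Se1 fixes effort; stroke away)
b0 →J1  (common-e at J2 fixed by 4)
b1 →J3  (J2: bond 4 brought effort, rest push out)
b3 →I2  (0-jn J3 has e-setter on 1)
b2 →I1  (0-jn J1 has e-setter on 0)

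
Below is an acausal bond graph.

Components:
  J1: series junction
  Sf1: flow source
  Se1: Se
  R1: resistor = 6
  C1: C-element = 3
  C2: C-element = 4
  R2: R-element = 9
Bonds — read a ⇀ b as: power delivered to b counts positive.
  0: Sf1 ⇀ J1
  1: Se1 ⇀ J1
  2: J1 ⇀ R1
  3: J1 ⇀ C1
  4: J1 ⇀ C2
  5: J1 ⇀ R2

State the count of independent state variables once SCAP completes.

2  (C1, C2 all integral)

#0 |Sf1  (source Sf1 imposes f)
#1 |J1  (source Se1 imposes e)
#2 |J1  (J1: bond 0 brought flow, rest push out)
#3 |J1  (J1 flow already set via bond 0)
#4 |J1  (J1: bond 0 brought flow, rest push out)
#5 |J1  (1-jn J1 has f-setter on 0)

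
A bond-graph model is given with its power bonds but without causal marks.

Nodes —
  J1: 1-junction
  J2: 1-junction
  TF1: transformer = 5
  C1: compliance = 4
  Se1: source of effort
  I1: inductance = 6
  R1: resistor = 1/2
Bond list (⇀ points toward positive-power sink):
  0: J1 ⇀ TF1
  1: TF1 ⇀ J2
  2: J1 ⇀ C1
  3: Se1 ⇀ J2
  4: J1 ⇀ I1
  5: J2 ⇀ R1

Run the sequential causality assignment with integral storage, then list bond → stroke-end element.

β3 stroke→J2  (Se1 fixes effort; stroke away)
β2 stroke→J1  (prefer integral on C1)
β4 stroke→I1  (I1 integral (f out))
β0 stroke→J1  (common-f at J1 fixed by 4)
β1 stroke→TF1  (TF1: transformer flips bond 0)
β5 stroke→J2  (J2: bond 1 brought flow, rest push out)

b0 →J1
b1 →TF1
b2 →J1
b3 →J2
b4 →I1
b5 →J2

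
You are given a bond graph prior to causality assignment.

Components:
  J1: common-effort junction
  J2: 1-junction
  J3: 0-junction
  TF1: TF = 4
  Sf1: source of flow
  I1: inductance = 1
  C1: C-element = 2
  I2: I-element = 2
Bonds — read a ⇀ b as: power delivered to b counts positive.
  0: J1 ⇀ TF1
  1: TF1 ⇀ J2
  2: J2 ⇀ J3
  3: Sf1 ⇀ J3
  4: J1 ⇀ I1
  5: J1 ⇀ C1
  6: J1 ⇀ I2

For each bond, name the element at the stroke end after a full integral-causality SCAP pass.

#3 →Sf1  (Sf1 fixes flow; stroke at Sf1)
#2 →J3  (J3 needs exactly one e-in)
#1 →J2  (J2 flow already set via bond 2)
#0 →TF1  (TF TF1: opposite of bond 1)
#4 →I1  (I1 integral (f out))
#5 →J1  (C1 integral (e out))
#6 →I2  (J1 effort already set via bond 5)

β0 |TF1
β1 |J2
β2 |J3
β3 |Sf1
β4 |I1
β5 |J1
β6 |I2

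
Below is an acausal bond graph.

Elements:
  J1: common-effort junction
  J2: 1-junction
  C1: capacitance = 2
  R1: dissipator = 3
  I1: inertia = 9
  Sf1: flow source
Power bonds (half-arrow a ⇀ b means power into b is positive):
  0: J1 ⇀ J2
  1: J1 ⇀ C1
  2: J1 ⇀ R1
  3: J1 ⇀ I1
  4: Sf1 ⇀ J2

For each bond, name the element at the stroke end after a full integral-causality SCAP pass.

β4 stroke at Sf1  (source Sf1 imposes f)
β0 stroke at J2  (J2: bond 4 brought flow, rest push out)
β1 stroke at J1  (C1 integral (e out))
β2 stroke at R1  (common-e at J1 fixed by 1)
β3 stroke at I1  (0-jn J1 has e-setter on 1)

β0 →J2
β1 →J1
β2 →R1
β3 →I1
β4 →Sf1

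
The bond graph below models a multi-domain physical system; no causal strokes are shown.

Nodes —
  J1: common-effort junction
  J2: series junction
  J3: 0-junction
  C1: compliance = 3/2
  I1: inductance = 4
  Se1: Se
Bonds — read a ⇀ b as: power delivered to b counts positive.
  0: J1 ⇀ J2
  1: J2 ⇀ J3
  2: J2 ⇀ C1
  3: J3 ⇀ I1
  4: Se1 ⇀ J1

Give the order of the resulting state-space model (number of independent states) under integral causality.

2  (C1, I1 all integral)

β4 →J1  (Se1 fixes effort; stroke away)
β0 →J2  (common-e at J1 fixed by 4)
β2 →J2  (C1 integral (e out))
β1 →J3  (only one flow-in slot at J2)
β3 →I1  (J3: bond 1 brought effort, rest push out)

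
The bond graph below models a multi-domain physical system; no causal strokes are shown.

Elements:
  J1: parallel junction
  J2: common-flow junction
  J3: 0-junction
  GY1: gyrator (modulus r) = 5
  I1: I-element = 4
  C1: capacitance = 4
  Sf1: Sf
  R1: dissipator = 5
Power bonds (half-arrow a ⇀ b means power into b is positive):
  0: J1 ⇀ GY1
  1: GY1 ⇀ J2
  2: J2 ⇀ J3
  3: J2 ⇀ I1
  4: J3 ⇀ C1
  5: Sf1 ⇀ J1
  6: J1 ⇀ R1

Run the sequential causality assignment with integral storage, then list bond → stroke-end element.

b5 |Sf1  (Sf1 (Sf) sets flow on bond)
b3 |I1  (I1: I, integral causality)
b1 |J2  (1-jn J2 has f-setter on 3)
b2 |J2  (J2: bond 3 brought flow, rest push out)
b4 |J3  (closing 0-jn rule on J3)
b0 |J1  (GY1 both-in/both-out from 1)
b6 |R1  (0-jn J1 has e-setter on 0)

bond 0 stroke at J1
bond 1 stroke at J2
bond 2 stroke at J2
bond 3 stroke at I1
bond 4 stroke at J3
bond 5 stroke at Sf1
bond 6 stroke at R1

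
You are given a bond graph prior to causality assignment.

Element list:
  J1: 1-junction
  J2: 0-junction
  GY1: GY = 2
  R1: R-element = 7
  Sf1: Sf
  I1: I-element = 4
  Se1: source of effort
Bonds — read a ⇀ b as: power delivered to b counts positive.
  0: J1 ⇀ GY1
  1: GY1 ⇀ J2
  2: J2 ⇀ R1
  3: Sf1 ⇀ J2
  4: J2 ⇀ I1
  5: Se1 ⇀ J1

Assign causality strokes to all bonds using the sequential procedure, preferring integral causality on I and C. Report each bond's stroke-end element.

b3 stroke at Sf1  (Sf1 fixes flow; stroke at Sf1)
b5 stroke at J1  (source Se1 imposes e)
b0 stroke at GY1  (J1: last free bond brings flow in)
b1 stroke at GY1  (GY GY1: same side as bond 0)
b4 stroke at I1  (prefer integral on I1)
b2 stroke at J2  (J2 needs exactly one e-in)

#0 |GY1
#1 |GY1
#2 |J2
#3 |Sf1
#4 |I1
#5 |J1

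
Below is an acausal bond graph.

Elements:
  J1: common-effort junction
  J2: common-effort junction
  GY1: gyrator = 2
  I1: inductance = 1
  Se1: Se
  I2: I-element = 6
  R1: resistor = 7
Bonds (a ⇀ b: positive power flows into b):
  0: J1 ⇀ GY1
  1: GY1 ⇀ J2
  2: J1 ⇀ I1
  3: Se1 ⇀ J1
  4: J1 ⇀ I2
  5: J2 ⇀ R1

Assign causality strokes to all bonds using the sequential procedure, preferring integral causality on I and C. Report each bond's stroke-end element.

bond 3 →J1  (source Se1 imposes e)
bond 0 →GY1  (common-e at J1 fixed by 3)
bond 2 →I1  (0-jn J1 has e-setter on 3)
bond 4 →I2  (0-jn J1 has e-setter on 3)
bond 1 →GY1  (GY1 both-in/both-out from 0)
bond 5 →J2  (closing 0-jn rule on J2)

#0 stroke at GY1
#1 stroke at GY1
#2 stroke at I1
#3 stroke at J1
#4 stroke at I2
#5 stroke at J2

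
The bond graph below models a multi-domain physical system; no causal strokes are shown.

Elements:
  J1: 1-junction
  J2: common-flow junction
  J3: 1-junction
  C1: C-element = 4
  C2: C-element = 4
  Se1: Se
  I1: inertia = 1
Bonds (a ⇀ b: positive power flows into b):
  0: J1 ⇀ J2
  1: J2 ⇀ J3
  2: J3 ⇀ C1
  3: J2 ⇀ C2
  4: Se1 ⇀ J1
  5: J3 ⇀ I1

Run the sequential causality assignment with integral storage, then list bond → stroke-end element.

#4 →J1  (Se1: effort source, stroke at far end)
#0 →J2  (closing 1-jn rule on J1)
#2 →J3  (C1 integral (e out))
#3 →J2  (prefer integral on C2)
#1 →J3  (J2 needs exactly one f-in)
#5 →I1  (J3: last free bond brings flow in)

b0 stroke→J2
b1 stroke→J3
b2 stroke→J3
b3 stroke→J2
b4 stroke→J1
b5 stroke→I1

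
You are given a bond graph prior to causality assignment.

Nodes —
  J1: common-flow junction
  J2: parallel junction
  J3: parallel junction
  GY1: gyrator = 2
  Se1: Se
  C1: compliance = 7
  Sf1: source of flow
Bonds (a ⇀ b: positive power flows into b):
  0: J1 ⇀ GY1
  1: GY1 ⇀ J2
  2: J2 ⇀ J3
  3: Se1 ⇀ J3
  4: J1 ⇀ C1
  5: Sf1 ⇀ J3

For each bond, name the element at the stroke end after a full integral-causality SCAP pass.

b0 →GY1
b1 →GY1
b2 →J2
b3 →J3
b4 →J1
b5 →Sf1

bond 3 stroke at J3  (Se1: effort source, stroke at far end)
bond 5 stroke at Sf1  (Sf1 (Sf) sets flow on bond)
bond 2 stroke at J2  (J3 effort already set via bond 3)
bond 1 stroke at GY1  (0-jn J2 has e-setter on 2)
bond 0 stroke at GY1  (through GY1, causality inverts; strokes same side of GY1)
bond 4 stroke at J1  (J1 flow already set via bond 0)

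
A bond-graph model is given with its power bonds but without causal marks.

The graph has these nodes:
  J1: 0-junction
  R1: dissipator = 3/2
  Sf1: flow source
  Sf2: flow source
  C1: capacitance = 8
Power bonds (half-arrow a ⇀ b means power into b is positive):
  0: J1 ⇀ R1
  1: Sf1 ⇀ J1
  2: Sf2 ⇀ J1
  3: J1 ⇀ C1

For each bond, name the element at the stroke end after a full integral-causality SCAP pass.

b1 |Sf1  (source Sf1 imposes f)
b2 |Sf2  (Sf2 (Sf) sets flow on bond)
b3 |J1  (prefer integral on C1)
b0 |R1  (J1 effort already set via bond 3)

b0 →R1
b1 →Sf1
b2 →Sf2
b3 →J1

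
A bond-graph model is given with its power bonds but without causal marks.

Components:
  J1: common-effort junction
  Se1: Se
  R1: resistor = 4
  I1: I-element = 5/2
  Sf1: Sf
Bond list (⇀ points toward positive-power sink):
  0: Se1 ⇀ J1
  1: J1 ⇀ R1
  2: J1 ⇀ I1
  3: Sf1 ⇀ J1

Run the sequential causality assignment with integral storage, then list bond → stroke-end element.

β0 |J1
β1 |R1
β2 |I1
β3 |Sf1

#0 stroke at J1  (Se1: effort source, stroke at far end)
#3 stroke at Sf1  (source Sf1 imposes f)
#1 stroke at R1  (J1: bond 0 brought effort, rest push out)
#2 stroke at I1  (J1 effort already set via bond 0)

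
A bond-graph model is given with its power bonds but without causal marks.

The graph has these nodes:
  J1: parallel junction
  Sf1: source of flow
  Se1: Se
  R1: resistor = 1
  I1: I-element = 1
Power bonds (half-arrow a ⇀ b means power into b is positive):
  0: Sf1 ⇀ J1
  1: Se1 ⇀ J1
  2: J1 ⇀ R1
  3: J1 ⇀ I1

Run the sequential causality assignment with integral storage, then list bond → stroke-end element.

b0 stroke→Sf1
b1 stroke→J1
b2 stroke→R1
b3 stroke→I1

#0 →Sf1  (Sf1: flow source, stroke at near end)
#1 →J1  (Se1: effort source, stroke at far end)
#2 →R1  (common-e at J1 fixed by 1)
#3 →I1  (J1 effort already set via bond 1)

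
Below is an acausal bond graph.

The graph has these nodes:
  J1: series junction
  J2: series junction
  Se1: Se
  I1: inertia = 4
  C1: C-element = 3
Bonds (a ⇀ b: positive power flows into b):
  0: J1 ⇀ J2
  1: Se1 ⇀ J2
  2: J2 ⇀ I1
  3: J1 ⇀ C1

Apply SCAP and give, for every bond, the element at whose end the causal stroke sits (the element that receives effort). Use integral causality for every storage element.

b1 |J2  (Se1 (Se) sets effort on bond)
b2 |I1  (prefer integral on I1)
b0 |J2  (common-f at J2 fixed by 2)
b3 |J1  (J1: bond 0 brought flow, rest push out)

#0 →J2
#1 →J2
#2 →I1
#3 →J1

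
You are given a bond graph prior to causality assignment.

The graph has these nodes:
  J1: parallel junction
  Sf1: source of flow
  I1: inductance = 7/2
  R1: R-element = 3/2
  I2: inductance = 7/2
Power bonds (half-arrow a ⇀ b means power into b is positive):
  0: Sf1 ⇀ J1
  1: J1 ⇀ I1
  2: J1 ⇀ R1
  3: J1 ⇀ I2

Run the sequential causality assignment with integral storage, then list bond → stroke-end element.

#0 |Sf1  (Sf1: flow source, stroke at near end)
#1 |I1  (I1 outputs flow p/I1)
#3 |I2  (I2 integral (f out))
#2 |J1  (only one effort-in slot at J1)

#0 →Sf1
#1 →I1
#2 →J1
#3 →I2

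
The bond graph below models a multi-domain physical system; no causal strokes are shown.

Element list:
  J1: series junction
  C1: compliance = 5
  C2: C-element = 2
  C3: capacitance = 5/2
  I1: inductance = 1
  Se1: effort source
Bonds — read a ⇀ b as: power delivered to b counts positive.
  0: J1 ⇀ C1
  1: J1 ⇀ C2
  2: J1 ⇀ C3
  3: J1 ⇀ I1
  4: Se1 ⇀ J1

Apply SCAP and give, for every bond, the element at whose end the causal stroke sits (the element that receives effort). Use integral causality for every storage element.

#0 →J1
#1 →J1
#2 →J1
#3 →I1
#4 →J1

#4 stroke at J1  (source Se1 imposes e)
#0 stroke at J1  (C1 integral (e out))
#1 stroke at J1  (C2 integral (e out))
#2 stroke at J1  (prefer integral on C3)
#3 stroke at I1  (only one flow-in slot at J1)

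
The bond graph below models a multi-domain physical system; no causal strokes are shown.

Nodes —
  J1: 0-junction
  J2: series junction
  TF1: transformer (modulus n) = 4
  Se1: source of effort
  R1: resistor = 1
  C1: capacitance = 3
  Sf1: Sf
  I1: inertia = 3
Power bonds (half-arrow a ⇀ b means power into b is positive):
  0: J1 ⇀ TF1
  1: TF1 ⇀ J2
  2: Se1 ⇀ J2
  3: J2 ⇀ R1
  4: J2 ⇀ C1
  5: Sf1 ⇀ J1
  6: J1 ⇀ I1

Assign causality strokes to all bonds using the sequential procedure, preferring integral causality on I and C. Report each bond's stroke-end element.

b0 stroke at J1
b1 stroke at TF1
b2 stroke at J2
b3 stroke at J2
b4 stroke at J2
b5 stroke at Sf1
b6 stroke at I1

β2 stroke→J2  (Se1 (Se) sets effort on bond)
β5 stroke→Sf1  (Sf1 (Sf) sets flow on bond)
β4 stroke→J2  (prefer integral on C1)
β6 stroke→I1  (prefer integral on I1)
β0 stroke→J1  (J1 needs exactly one e-in)
β1 stroke→TF1  (TF1: transformer flips bond 0)
β3 stroke→J2  (1-jn J2 has f-setter on 1)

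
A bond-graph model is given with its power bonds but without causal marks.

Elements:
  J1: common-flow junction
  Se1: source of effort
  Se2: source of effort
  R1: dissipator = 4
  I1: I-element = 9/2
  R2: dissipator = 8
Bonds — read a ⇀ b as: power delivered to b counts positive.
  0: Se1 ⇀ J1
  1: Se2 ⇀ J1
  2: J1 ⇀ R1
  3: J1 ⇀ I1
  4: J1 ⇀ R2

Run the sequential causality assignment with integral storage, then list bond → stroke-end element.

β0 →J1
β1 →J1
β2 →J1
β3 →I1
β4 →J1

#0 stroke→J1  (Se1 (Se) sets effort on bond)
#1 stroke→J1  (source Se2 imposes e)
#3 stroke→I1  (prefer integral on I1)
#2 stroke→J1  (J1 flow already set via bond 3)
#4 stroke→J1  (1-jn J1 has f-setter on 3)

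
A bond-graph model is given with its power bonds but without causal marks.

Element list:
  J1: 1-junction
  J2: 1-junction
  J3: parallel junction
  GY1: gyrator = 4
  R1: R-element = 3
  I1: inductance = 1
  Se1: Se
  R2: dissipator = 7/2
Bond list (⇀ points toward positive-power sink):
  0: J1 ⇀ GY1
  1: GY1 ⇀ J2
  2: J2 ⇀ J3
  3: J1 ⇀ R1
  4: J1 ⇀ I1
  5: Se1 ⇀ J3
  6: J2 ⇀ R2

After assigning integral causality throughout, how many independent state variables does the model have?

1  (I1 all integral)

bond 5 stroke→J3  (source Se1 imposes e)
bond 2 stroke→J2  (J3: bond 5 brought effort, rest push out)
bond 4 stroke→I1  (I1 integral (f out))
bond 0 stroke→J1  (common-f at J1 fixed by 4)
bond 3 stroke→J1  (J1: bond 4 brought flow, rest push out)
bond 1 stroke→J2  (GY1 both-in/both-out from 0)
bond 6 stroke→R2  (J2: last free bond brings flow in)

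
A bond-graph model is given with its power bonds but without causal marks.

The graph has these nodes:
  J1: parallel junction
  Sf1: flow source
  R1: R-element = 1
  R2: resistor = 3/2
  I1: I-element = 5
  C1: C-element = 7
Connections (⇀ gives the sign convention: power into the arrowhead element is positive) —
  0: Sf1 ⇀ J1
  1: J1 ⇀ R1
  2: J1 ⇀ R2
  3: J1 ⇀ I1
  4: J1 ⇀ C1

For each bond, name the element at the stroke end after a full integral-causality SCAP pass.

bond 0 stroke→Sf1
bond 1 stroke→R1
bond 2 stroke→R2
bond 3 stroke→I1
bond 4 stroke→J1

b0 |Sf1  (source Sf1 imposes f)
b3 |I1  (I1: I, integral causality)
b4 |J1  (C1 integral (e out))
b1 |R1  (0-jn J1 has e-setter on 4)
b2 |R2  (common-e at J1 fixed by 4)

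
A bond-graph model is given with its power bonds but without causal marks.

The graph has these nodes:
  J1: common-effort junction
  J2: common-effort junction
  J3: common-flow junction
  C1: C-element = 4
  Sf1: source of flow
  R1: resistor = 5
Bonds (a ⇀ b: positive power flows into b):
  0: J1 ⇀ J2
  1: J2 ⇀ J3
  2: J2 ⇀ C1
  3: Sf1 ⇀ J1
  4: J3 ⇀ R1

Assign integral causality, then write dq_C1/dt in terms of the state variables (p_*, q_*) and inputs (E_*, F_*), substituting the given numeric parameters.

bond 3 stroke→Sf1  (Sf1 (Sf) sets flow on bond)
bond 0 stroke→J1  (closing 0-jn rule on J1)
bond 2 stroke→J2  (C1: C, integral causality)
bond 1 stroke→J3  (J2: bond 2 brought effort, rest push out)
bond 4 stroke→R1  (J3 needs exactly one f-in)

dq_C1/dt = F_Sf1 - q_C1/20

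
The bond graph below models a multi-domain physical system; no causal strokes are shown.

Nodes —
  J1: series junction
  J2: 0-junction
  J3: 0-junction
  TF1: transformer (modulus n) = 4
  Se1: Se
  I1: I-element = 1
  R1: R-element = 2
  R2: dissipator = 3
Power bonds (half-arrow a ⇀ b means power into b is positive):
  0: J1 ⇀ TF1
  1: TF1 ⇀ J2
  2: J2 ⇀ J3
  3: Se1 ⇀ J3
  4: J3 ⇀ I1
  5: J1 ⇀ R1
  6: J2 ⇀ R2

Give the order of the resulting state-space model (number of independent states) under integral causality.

1  (I1 all integral)

b3 stroke→J3  (source Se1 imposes e)
b2 stroke→J2  (J3: bond 3 brought effort, rest push out)
b4 stroke→I1  (0-jn J3 has e-setter on 3)
b1 stroke→TF1  (0-jn J2 has e-setter on 2)
b6 stroke→R2  (common-e at J2 fixed by 2)
b0 stroke→J1  (TF TF1: opposite of bond 1)
b5 stroke→R1  (closing 1-jn rule on J1)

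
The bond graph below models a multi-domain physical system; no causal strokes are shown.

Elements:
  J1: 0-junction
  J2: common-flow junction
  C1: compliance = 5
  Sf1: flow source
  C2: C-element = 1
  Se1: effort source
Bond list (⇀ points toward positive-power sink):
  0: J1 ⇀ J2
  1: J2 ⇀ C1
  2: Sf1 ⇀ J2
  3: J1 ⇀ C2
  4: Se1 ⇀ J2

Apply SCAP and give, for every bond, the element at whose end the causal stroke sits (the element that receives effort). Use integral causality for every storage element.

b2 →Sf1  (Sf1: flow source, stroke at near end)
b4 →J2  (Se1: effort source, stroke at far end)
b0 →J2  (J2: bond 2 brought flow, rest push out)
b1 →J2  (J2: bond 2 brought flow, rest push out)
b3 →J1  (closing 0-jn rule on J1)

b0 stroke→J2
b1 stroke→J2
b2 stroke→Sf1
b3 stroke→J1
b4 stroke→J2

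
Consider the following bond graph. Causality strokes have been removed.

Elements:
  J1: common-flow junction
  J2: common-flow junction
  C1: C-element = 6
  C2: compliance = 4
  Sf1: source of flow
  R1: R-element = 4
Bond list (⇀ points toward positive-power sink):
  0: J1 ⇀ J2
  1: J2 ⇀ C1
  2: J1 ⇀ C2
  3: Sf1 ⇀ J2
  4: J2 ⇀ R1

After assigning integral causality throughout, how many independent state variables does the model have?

2  (C1, C2 all integral)

bond 3 |Sf1  (Sf1 (Sf) sets flow on bond)
bond 0 |J2  (1-jn J2 has f-setter on 3)
bond 1 |J2  (J2 flow already set via bond 3)
bond 4 |J2  (common-f at J2 fixed by 3)
bond 2 |J1  (J1: bond 0 brought flow, rest push out)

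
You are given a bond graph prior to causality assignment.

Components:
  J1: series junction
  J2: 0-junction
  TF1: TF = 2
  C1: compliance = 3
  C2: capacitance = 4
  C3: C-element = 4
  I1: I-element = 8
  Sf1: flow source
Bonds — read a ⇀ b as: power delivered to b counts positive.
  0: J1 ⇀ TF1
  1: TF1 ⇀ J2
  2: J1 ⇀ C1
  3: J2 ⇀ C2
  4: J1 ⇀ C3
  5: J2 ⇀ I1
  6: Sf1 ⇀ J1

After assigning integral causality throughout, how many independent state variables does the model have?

4  (C1, C2, C3, I1 all integral)

β6 stroke→Sf1  (source Sf1 imposes f)
β0 stroke→J1  (J1: bond 6 brought flow, rest push out)
β2 stroke→J1  (1-jn J1 has f-setter on 6)
β4 stroke→J1  (common-f at J1 fixed by 6)
β1 stroke→TF1  (TF TF1: opposite of bond 0)
β3 stroke→J2  (C2 outputs effort q/C2)
β5 stroke→I1  (common-e at J2 fixed by 3)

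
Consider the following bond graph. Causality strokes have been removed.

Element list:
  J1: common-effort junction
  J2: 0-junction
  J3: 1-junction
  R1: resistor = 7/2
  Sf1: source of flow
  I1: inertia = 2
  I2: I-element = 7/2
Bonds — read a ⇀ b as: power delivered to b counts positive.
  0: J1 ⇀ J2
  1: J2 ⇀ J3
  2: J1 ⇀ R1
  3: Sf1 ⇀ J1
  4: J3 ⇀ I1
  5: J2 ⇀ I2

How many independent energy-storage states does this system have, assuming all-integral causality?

b3 →Sf1  (source Sf1 imposes f)
b4 →I1  (I1 outputs flow p/I1)
b1 →J3  (common-f at J3 fixed by 4)
b5 →I2  (I2: I, integral causality)
b0 →J2  (J2: last free bond brings effort in)
b2 →J1  (only one effort-in slot at J1)

2  (I1, I2 all integral)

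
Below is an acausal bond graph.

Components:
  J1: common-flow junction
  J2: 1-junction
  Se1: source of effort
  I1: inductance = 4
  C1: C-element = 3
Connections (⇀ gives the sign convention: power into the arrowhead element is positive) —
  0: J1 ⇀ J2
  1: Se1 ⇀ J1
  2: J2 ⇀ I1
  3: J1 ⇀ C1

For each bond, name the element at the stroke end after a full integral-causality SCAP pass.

b1 stroke at J1  (Se1: effort source, stroke at far end)
b2 stroke at I1  (I1: I, integral causality)
b0 stroke at J2  (J2: bond 2 brought flow, rest push out)
b3 stroke at J1  (common-f at J1 fixed by 0)

#0 stroke at J2
#1 stroke at J1
#2 stroke at I1
#3 stroke at J1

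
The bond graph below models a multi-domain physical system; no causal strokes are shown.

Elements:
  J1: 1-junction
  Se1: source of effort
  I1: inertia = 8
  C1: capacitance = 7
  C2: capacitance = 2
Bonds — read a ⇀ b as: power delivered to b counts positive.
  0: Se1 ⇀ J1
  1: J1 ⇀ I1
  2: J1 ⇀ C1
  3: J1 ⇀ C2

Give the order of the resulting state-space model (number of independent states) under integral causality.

3  (C1, C2, I1 all integral)

b0 stroke→J1  (source Se1 imposes e)
b1 stroke→I1  (prefer integral on I1)
b2 stroke→J1  (1-jn J1 has f-setter on 1)
b3 stroke→J1  (J1: bond 1 brought flow, rest push out)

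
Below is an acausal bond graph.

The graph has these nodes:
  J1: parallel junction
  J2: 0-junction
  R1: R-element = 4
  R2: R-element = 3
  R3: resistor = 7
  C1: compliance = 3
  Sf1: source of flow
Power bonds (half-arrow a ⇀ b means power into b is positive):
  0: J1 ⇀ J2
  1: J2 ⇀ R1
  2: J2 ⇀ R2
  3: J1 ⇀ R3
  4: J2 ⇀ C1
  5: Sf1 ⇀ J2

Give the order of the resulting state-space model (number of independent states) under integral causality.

#5 stroke→Sf1  (Sf1 (Sf) sets flow on bond)
#4 stroke→J2  (C1 integral (e out))
#0 stroke→J1  (common-e at J2 fixed by 4)
#1 stroke→R1  (J2: bond 4 brought effort, rest push out)
#2 stroke→R2  (J2: bond 4 brought effort, rest push out)
#3 stroke→R3  (common-e at J1 fixed by 0)

1  (C1 all integral)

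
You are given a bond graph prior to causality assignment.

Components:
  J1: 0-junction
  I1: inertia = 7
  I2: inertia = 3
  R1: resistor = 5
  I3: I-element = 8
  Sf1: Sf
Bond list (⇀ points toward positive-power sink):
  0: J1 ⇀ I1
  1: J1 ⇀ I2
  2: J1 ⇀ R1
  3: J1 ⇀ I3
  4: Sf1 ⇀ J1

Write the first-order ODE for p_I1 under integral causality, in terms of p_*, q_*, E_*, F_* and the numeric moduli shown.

dp_I1/dt = 5*F_Sf1 - 5*p_I1/7 - 5*p_I2/3 - 5*p_I3/8

bond 4 |Sf1  (Sf1 fixes flow; stroke at Sf1)
bond 0 |I1  (I1 outputs flow p/I1)
bond 1 |I2  (prefer integral on I2)
bond 3 |I3  (I3: I, integral causality)
bond 2 |J1  (closing 0-jn rule on J1)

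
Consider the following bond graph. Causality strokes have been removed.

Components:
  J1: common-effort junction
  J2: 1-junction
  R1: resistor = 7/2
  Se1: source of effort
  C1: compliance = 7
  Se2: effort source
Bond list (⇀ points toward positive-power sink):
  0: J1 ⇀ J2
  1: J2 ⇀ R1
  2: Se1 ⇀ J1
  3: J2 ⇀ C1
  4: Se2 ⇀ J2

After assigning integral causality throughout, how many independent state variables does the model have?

bond 2 stroke at J1  (Se1 fixes effort; stroke away)
bond 4 stroke at J2  (Se2 (Se) sets effort on bond)
bond 0 stroke at J2  (0-jn J1 has e-setter on 2)
bond 3 stroke at J2  (C1 integral (e out))
bond 1 stroke at R1  (J2 needs exactly one f-in)

1  (C1 all integral)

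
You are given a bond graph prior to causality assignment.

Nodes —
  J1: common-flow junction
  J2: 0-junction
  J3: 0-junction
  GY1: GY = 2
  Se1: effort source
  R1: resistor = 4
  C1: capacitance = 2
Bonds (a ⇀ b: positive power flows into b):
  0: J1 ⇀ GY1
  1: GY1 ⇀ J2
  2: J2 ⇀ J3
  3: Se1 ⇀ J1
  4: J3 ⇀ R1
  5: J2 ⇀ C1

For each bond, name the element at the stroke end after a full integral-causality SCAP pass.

bond 0 stroke→GY1
bond 1 stroke→GY1
bond 2 stroke→J3
bond 3 stroke→J1
bond 4 stroke→R1
bond 5 stroke→J2

#3 |J1  (Se1 fixes effort; stroke away)
#0 |GY1  (J1: last free bond brings flow in)
#1 |GY1  (GY1: gyrator matches bond 0)
#5 |J2  (prefer integral on C1)
#2 |J3  (0-jn J2 has e-setter on 5)
#4 |R1  (0-jn J3 has e-setter on 2)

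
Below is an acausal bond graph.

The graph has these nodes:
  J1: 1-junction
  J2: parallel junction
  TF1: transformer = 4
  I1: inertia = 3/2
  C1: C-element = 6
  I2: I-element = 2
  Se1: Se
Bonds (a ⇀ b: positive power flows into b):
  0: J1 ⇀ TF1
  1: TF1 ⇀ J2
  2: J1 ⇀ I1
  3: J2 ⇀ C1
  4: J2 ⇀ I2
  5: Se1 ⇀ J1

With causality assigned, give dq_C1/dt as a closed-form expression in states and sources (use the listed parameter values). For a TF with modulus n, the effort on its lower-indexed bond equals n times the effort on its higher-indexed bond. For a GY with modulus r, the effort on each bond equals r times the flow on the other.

bond 5 |J1  (Se1 (Se) sets effort on bond)
bond 2 |I1  (I1 outputs flow p/I1)
bond 0 |J1  (J1: bond 2 brought flow, rest push out)
bond 1 |TF1  (through TF1, causality passes straight; one stroke at TF1)
bond 3 |J2  (prefer integral on C1)
bond 4 |I2  (J2: bond 3 brought effort, rest push out)

dq_C1/dt = 8*p_I1/3 - p_I2/2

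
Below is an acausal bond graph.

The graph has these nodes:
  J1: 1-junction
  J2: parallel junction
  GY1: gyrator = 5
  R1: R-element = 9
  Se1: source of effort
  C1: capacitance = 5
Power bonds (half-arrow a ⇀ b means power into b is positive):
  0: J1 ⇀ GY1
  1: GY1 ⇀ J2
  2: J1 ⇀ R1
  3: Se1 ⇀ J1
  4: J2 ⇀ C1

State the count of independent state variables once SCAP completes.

1  (C1 all integral)

bond 3 →J1  (Se1: effort source, stroke at far end)
bond 4 →J2  (C1: C, integral causality)
bond 1 →GY1  (0-jn J2 has e-setter on 4)
bond 0 →GY1  (GY1: gyrator matches bond 1)
bond 2 →J1  (J1: bond 0 brought flow, rest push out)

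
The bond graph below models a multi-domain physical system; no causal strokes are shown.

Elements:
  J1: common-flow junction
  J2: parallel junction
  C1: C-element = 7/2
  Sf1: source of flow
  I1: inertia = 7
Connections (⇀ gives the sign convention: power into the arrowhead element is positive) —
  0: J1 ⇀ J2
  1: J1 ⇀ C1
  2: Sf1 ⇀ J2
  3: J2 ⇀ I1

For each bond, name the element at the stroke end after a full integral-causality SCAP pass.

bond 2 stroke at Sf1  (Sf1: flow source, stroke at near end)
bond 1 stroke at J1  (prefer integral on C1)
bond 0 stroke at J2  (J1 needs exactly one f-in)
bond 3 stroke at I1  (common-e at J2 fixed by 0)

b0 |J2
b1 |J1
b2 |Sf1
b3 |I1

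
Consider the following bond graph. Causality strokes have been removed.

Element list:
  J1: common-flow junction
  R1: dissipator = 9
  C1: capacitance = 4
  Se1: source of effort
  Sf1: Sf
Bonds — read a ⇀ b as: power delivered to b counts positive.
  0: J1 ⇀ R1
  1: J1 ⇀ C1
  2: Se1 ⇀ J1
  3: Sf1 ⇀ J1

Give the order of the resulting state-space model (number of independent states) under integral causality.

1  (C1 all integral)

bond 2 →J1  (Se1 (Se) sets effort on bond)
bond 3 →Sf1  (Sf1 (Sf) sets flow on bond)
bond 0 →J1  (J1: bond 3 brought flow, rest push out)
bond 1 →J1  (J1: bond 3 brought flow, rest push out)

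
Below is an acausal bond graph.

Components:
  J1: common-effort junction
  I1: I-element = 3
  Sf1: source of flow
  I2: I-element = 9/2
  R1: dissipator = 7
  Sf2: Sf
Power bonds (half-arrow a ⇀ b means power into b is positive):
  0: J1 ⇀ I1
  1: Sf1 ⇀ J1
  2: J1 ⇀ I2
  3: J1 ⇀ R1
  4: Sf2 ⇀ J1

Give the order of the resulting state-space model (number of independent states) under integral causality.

β1 →Sf1  (Sf1 fixes flow; stroke at Sf1)
β4 →Sf2  (Sf2: flow source, stroke at near end)
β0 →I1  (I1 outputs flow p/I1)
β2 →I2  (I2 integral (f out))
β3 →J1  (only one effort-in slot at J1)

2  (I1, I2 all integral)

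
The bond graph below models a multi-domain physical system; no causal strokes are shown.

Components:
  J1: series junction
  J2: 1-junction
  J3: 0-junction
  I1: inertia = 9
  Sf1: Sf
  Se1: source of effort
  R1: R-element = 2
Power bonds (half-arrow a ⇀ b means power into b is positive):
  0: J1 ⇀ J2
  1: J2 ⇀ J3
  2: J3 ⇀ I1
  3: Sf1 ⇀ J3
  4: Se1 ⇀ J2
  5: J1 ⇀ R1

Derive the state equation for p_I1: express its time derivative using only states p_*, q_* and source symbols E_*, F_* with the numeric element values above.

β3 →Sf1  (Sf1 fixes flow; stroke at Sf1)
β4 →J2  (Se1 (Se) sets effort on bond)
β2 →I1  (prefer integral on I1)
β1 →J3  (closing 0-jn rule on J3)
β0 →J2  (J2: bond 1 brought flow, rest push out)
β5 →J1  (J1 flow already set via bond 0)

dp_I1/dt = E_Se1 + 2*F_Sf1 - 2*p_I1/9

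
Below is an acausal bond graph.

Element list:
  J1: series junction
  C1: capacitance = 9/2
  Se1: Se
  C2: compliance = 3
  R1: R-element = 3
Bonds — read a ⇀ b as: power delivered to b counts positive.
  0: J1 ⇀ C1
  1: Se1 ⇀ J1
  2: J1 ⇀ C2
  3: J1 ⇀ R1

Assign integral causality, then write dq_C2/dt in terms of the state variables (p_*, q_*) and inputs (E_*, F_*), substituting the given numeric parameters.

bond 1 |J1  (source Se1 imposes e)
bond 0 |J1  (C1: C, integral causality)
bond 2 |J1  (C2 integral (e out))
bond 3 |R1  (closing 1-jn rule on J1)

dq_C2/dt = E_Se1/3 - 2*q_C1/27 - q_C2/9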